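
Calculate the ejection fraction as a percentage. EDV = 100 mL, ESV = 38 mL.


SV = EDV - ESV = 100 - 38 = 62 mL
EF = SV/EDV * 100 = 62/100 * 100
EF = 62%


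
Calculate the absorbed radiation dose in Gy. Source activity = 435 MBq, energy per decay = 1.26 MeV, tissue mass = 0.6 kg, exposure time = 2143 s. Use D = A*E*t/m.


A = 435 MBq = 4.3500e+08 Bq
E = 1.26 MeV = 2.01852e-13 J
D = A*E*t/m = 4.3500e+08*2.01852e-13*2143/0.6
D = 0.3136 Gy


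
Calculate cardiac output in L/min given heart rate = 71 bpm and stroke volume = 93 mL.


CO = HR * SV
CO = 71 * 93 / 1000
CO = 6.603 L/min


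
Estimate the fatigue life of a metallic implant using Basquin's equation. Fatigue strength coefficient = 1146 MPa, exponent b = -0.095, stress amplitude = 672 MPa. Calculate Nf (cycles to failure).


sigma_a = sigma_f' * (2Nf)^b
2Nf = (sigma_a/sigma_f')^(1/b)
2Nf = (672/1146)^(1/-0.095)
2Nf = 275.52532
Nf = 137.8


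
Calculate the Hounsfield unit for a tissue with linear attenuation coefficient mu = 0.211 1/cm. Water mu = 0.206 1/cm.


HU = ((mu_tissue - mu_water) / mu_water) * 1000
HU = ((0.211 - 0.206) / 0.206) * 1000
HU = 24.27


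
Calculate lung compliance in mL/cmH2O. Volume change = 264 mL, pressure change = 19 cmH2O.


C = dV / dP
C = 264 / 19
C = 13.89 mL/cmH2O


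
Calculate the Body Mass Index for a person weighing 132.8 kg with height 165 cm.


BMI = weight / height^2
height = 165 cm = 1.65 m
BMI = 132.8 / 1.65^2
BMI = 48.78 kg/m^2


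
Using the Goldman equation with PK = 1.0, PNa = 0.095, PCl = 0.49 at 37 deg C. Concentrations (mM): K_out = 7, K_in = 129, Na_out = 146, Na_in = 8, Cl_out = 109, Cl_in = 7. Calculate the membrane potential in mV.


Vm = (RT/F)*ln((PK*Ko + PNa*Nao + PCl*Cli)/(PK*Ki + PNa*Nai + PCl*Clo))
Numer = 24.3, Denom = 183.17
Vm = -53.98 mV


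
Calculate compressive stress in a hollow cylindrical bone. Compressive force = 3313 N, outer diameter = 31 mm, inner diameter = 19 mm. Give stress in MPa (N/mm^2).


A = pi*(r_o^2 - r_i^2)
r_o = 15.5 mm, r_i = 9.5 mm
A = 471.239 mm^2
sigma = F/A = 3313 / 471.239
sigma = 7.03 MPa


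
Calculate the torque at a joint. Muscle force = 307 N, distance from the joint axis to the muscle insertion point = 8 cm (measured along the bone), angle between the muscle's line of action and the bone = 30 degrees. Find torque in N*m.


Torque = F * d * sin(theta)   (moment arm = d*sin(theta))
d = 8 cm = 0.08 m
Torque = 307 * 0.08 * sin(30)
Torque = 12.28 N*m


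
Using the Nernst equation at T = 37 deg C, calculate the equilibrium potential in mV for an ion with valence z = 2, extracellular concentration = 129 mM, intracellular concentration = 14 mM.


E = (RT/(zF)) * ln(C_out/C_in)
T = 37 + 273.15 = 310.15 K
E = (8.314 * 310.15 / (2 * 96485)) * ln(129/14)
E = 29.68 mV


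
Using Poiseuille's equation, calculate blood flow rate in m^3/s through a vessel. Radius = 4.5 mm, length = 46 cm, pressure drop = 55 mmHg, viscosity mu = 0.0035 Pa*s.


Q = pi*r^4*dP / (8*mu*L)
r = 0.0045 m, L = 0.46 m
dP = 55 mmHg = 7332.71 Pa
Q = 7.3341e-04 m^3/s


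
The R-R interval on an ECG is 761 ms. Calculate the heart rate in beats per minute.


HR = 60 / RR_interval(s)
RR = 761 ms = 0.761 s
HR = 60 / 0.761 = 78.84 bpm


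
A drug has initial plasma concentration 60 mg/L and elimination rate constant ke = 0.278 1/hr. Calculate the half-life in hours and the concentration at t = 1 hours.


t_half = ln(2) / ke = 0.693147 / 0.278 = 2.493 hr
C(t) = C0 * exp(-ke*t) = 60 * exp(-0.278*1)
C(1) = 45.44 mg/L


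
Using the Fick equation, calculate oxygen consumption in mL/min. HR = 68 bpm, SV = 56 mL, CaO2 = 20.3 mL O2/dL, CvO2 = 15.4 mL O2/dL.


CO = HR*SV = 68*56/1000 = 3.808 L/min
a-v O2 diff = 20.3 - 15.4 = 4.9 mL/dL
VO2 = CO * (CaO2-CvO2) * 10 dL/L
VO2 = 3.808 * 4.9 * 10
VO2 = 186.6 mL/min


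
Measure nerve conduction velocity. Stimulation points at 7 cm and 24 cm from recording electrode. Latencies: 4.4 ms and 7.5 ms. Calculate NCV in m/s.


Distance = (24 - 7) / 100 = 0.17 m
dt = (7.5 - 4.4) / 1000 = 0.0031 s
NCV = dist / dt = 54.84 m/s


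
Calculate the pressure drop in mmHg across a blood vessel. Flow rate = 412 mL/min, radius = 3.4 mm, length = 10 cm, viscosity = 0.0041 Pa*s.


dP = 8*mu*L*Q / (pi*r^4)
Q = 412 mL/min = 6.86667e-06 m^3/s
dP = 53.6481 Pa = 53.6481 / 133.322 mmHg = 0.4024 mmHg


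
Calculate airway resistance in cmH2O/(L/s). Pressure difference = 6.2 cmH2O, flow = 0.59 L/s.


R = dP / flow
R = 6.2 / 0.59
R = 10.51 cmH2O/(L/s)


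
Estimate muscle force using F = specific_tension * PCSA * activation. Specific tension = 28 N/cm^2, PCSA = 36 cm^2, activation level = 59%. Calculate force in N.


F = sigma * PCSA * activation
F = 28 * 36 * 0.59
F = 594.7 N


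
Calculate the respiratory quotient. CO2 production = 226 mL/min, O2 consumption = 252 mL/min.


RQ = VCO2 / VO2
RQ = 226 / 252
RQ = 0.8968


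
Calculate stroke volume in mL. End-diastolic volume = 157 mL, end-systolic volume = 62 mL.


SV = EDV - ESV
SV = 157 - 62
SV = 95 mL


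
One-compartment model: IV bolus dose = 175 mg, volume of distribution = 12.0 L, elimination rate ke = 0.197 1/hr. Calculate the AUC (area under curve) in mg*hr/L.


C0 = Dose/Vd = 175/12.0 = 14.5833 mg/L
AUC = C0/ke = 14.5833/0.197
AUC = 74.03 mg*hr/L


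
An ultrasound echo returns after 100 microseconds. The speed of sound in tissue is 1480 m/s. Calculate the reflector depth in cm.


depth = c * t / 2
t = 100 us = 1.0000e-04 s
depth = 1480 * 1.0000e-04 / 2
depth = 0.074 m = 7.4 cm


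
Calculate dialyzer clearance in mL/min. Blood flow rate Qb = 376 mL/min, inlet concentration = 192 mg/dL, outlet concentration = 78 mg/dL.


K = Qb * (Cb_in - Cb_out) / Cb_in
K = 376 * (192 - 78) / 192
K = 223.2 mL/min


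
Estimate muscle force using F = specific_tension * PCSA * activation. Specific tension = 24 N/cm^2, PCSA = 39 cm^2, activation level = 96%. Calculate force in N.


F = sigma * PCSA * activation
F = 24 * 39 * 0.96
F = 898.6 N


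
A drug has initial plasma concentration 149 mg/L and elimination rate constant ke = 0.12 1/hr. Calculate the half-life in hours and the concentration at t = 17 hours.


t_half = ln(2) / ke = 0.693147 / 0.12 = 5.776 hr
C(t) = C0 * exp(-ke*t) = 149 * exp(-0.12*17)
C(17) = 19.37 mg/L


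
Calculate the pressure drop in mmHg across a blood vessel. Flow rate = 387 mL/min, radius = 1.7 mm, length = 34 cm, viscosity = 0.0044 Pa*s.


dP = 8*mu*L*Q / (pi*r^4)
Q = 387 mL/min = 6.45e-06 m^3/s
dP = 2941.95 Pa = 2941.95 / 133.322 mmHg = 22.07 mmHg


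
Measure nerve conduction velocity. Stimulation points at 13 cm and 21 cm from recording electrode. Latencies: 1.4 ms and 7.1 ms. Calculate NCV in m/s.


Distance = (21 - 13) / 100 = 0.08 m
dt = (7.1 - 1.4) / 1000 = 0.0057 s
NCV = dist / dt = 14.04 m/s


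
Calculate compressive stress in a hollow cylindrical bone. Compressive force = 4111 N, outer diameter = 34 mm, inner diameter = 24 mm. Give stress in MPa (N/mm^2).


A = pi*(r_o^2 - r_i^2)
r_o = 17 mm, r_i = 12 mm
A = 455.531 mm^2
sigma = F/A = 4111 / 455.531
sigma = 9.025 MPa


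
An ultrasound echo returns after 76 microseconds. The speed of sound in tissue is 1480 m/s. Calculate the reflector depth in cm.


depth = c * t / 2
t = 76 us = 7.6000e-05 s
depth = 1480 * 7.6000e-05 / 2
depth = 0.05624 m = 5.624 cm


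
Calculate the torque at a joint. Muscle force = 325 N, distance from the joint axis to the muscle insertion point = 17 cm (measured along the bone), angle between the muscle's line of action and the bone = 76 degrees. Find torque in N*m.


Torque = F * d * sin(theta)   (moment arm = d*sin(theta))
d = 17 cm = 0.17 m
Torque = 325 * 0.17 * sin(76)
Torque = 53.61 N*m


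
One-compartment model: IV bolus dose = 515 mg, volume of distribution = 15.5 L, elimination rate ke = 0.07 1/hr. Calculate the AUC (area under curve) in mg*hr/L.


C0 = Dose/Vd = 515/15.5 = 33.2258 mg/L
AUC = C0/ke = 33.2258/0.07
AUC = 474.7 mg*hr/L


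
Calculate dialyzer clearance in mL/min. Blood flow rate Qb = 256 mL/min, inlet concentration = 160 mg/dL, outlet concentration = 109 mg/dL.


K = Qb * (Cb_in - Cb_out) / Cb_in
K = 256 * (160 - 109) / 160
K = 81.6 mL/min


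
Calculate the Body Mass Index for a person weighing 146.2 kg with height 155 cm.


BMI = weight / height^2
height = 155 cm = 1.55 m
BMI = 146.2 / 1.55^2
BMI = 60.85 kg/m^2


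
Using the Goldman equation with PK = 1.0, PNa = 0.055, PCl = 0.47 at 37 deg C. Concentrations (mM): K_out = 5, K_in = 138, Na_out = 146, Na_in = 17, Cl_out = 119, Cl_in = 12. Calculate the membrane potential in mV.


Vm = (RT/F)*ln((PK*Ko + PNa*Nao + PCl*Cli)/(PK*Ki + PNa*Nai + PCl*Clo))
Numer = 18.67, Denom = 194.865
Vm = -62.68 mV


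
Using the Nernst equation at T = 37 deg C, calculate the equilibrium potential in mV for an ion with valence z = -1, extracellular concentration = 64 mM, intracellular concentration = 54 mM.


E = (RT/(zF)) * ln(C_out/C_in)
T = 37 + 273.15 = 310.15 K
E = (8.314 * 310.15 / (-1 * 96485)) * ln(64/54)
E = -4.541 mV


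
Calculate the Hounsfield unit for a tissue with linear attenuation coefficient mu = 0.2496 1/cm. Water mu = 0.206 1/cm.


HU = ((mu_tissue - mu_water) / mu_water) * 1000
HU = ((0.2496 - 0.206) / 0.206) * 1000
HU = 211.7


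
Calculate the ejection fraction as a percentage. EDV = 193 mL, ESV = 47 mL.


SV = EDV - ESV = 193 - 47 = 146 mL
EF = SV/EDV * 100 = 146/193 * 100
EF = 75.65%


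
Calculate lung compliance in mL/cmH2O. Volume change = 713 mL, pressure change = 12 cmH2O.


C = dV / dP
C = 713 / 12
C = 59.42 mL/cmH2O


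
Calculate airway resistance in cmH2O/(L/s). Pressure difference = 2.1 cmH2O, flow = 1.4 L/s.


R = dP / flow
R = 2.1 / 1.4
R = 1.5 cmH2O/(L/s)


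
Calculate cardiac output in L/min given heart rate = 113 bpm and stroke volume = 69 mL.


CO = HR * SV
CO = 113 * 69 / 1000
CO = 7.797 L/min


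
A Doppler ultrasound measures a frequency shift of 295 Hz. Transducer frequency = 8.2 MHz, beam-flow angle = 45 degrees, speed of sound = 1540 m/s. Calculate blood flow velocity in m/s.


v = fd * c / (2 * f0 * cos(theta))
v = 295 * 1540 / (2 * 8.2000e+06 * cos(45))
v = 0.03918 m/s


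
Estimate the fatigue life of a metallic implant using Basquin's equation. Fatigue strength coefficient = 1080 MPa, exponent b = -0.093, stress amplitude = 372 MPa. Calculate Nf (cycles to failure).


sigma_a = sigma_f' * (2Nf)^b
2Nf = (sigma_a/sigma_f')^(1/b)
2Nf = (372/1080)^(1/-0.093)
2Nf = 94888.388
Nf = 4.744e+04


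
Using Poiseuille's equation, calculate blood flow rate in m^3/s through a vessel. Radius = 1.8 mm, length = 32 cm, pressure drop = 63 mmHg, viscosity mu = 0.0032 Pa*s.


Q = pi*r^4*dP / (8*mu*L)
r = 0.0018 m, L = 0.32 m
dP = 63 mmHg = 8399.286 Pa
Q = 3.3814e-05 m^3/s


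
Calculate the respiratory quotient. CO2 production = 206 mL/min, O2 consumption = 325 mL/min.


RQ = VCO2 / VO2
RQ = 206 / 325
RQ = 0.6338


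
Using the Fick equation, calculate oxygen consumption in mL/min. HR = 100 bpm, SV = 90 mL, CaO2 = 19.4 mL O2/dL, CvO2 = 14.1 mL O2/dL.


CO = HR*SV = 100*90/1000 = 9 L/min
a-v O2 diff = 19.4 - 14.1 = 5.3 mL/dL
VO2 = CO * (CaO2-CvO2) * 10 dL/L
VO2 = 9 * 5.3 * 10
VO2 = 477 mL/min


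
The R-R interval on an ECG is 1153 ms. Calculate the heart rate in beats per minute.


HR = 60 / RR_interval(s)
RR = 1153 ms = 1.153 s
HR = 60 / 1.153 = 52.04 bpm


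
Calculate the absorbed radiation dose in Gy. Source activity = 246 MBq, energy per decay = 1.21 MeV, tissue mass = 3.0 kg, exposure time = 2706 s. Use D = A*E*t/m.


A = 246 MBq = 2.4600e+08 Bq
E = 1.21 MeV = 1.93842e-13 J
D = A*E*t/m = 2.4600e+08*1.93842e-13*2706/3.0
D = 0.04301 Gy


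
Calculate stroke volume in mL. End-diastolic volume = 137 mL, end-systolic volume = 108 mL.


SV = EDV - ESV
SV = 137 - 108
SV = 29 mL


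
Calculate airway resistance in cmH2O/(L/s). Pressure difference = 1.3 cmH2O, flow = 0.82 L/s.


R = dP / flow
R = 1.3 / 0.82
R = 1.585 cmH2O/(L/s)


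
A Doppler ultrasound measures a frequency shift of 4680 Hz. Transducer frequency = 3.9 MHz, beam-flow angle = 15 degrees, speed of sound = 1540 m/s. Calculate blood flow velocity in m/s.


v = fd * c / (2 * f0 * cos(theta))
v = 4680 * 1540 / (2 * 3.9000e+06 * cos(15))
v = 0.9566 m/s


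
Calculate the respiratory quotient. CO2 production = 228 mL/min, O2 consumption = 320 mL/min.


RQ = VCO2 / VO2
RQ = 228 / 320
RQ = 0.7125


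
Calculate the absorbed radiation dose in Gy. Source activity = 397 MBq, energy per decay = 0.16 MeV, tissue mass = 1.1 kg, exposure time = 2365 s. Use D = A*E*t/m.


A = 397 MBq = 3.9700e+08 Bq
E = 0.16 MeV = 2.5632e-14 J
D = A*E*t/m = 3.9700e+08*2.5632e-14*2365/1.1
D = 0.02188 Gy


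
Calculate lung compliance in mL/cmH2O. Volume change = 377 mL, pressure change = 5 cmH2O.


C = dV / dP
C = 377 / 5
C = 75.4 mL/cmH2O


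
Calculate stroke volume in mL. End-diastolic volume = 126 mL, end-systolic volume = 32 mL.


SV = EDV - ESV
SV = 126 - 32
SV = 94 mL


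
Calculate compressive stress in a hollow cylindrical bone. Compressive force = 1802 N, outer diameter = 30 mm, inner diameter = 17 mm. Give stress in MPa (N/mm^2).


A = pi*(r_o^2 - r_i^2)
r_o = 15 mm, r_i = 8.5 mm
A = 479.878 mm^2
sigma = F/A = 1802 / 479.878
sigma = 3.755 MPa


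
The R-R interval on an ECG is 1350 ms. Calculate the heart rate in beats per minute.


HR = 60 / RR_interval(s)
RR = 1350 ms = 1.35 s
HR = 60 / 1.35 = 44.44 bpm


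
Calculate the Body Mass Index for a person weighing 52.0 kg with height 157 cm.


BMI = weight / height^2
height = 157 cm = 1.57 m
BMI = 52.0 / 1.57^2
BMI = 21.1 kg/m^2


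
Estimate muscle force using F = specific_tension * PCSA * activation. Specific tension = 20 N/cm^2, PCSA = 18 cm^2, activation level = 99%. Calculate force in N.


F = sigma * PCSA * activation
F = 20 * 18 * 0.99
F = 356.4 N


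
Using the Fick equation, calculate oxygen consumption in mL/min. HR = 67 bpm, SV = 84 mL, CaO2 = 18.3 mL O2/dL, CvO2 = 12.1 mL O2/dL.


CO = HR*SV = 67*84/1000 = 5.628 L/min
a-v O2 diff = 18.3 - 12.1 = 6.2 mL/dL
VO2 = CO * (CaO2-CvO2) * 10 dL/L
VO2 = 5.628 * 6.2 * 10
VO2 = 348.9 mL/min


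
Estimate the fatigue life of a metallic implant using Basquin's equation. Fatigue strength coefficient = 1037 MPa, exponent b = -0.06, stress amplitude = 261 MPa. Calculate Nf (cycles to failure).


sigma_a = sigma_f' * (2Nf)^b
2Nf = (sigma_a/sigma_f')^(1/b)
2Nf = (261/1037)^(1/-0.06)
2Nf = 9.6746995e+09
Nf = 4.8373e+09


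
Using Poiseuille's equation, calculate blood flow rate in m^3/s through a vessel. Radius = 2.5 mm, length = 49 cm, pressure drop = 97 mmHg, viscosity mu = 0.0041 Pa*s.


Q = pi*r^4*dP / (8*mu*L)
r = 0.0025 m, L = 0.49 m
dP = 97 mmHg = 12932.234 Pa
Q = 9.8745e-05 m^3/s


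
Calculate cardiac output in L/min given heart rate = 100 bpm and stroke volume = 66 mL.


CO = HR * SV
CO = 100 * 66 / 1000
CO = 6.6 L/min


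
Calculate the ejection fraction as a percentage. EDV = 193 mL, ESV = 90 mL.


SV = EDV - ESV = 193 - 90 = 103 mL
EF = SV/EDV * 100 = 103/193 * 100
EF = 53.37%


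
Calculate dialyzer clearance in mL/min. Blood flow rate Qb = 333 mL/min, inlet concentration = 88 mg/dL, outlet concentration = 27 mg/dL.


K = Qb * (Cb_in - Cb_out) / Cb_in
K = 333 * (88 - 27) / 88
K = 230.8 mL/min


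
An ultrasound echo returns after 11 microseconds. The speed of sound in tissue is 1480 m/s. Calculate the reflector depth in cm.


depth = c * t / 2
t = 11 us = 1.1000e-05 s
depth = 1480 * 1.1000e-05 / 2
depth = 0.00814 m = 0.814 cm


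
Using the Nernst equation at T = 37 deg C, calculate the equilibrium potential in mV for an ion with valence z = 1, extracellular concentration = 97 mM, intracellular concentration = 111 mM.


E = (RT/(zF)) * ln(C_out/C_in)
T = 37 + 273.15 = 310.15 K
E = (8.314 * 310.15 / (1 * 96485)) * ln(97/111)
E = -3.603 mV


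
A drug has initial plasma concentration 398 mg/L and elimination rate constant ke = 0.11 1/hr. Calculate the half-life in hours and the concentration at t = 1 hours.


t_half = ln(2) / ke = 0.693147 / 0.11 = 6.301 hr
C(t) = C0 * exp(-ke*t) = 398 * exp(-0.11*1)
C(1) = 356.5 mg/L


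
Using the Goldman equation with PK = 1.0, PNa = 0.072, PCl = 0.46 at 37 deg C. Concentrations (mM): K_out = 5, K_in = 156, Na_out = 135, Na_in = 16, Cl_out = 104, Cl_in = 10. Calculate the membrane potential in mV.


Vm = (RT/F)*ln((PK*Ko + PNa*Nao + PCl*Cli)/(PK*Ki + PNa*Nai + PCl*Clo))
Numer = 19.32, Denom = 204.992
Vm = -63.12 mV


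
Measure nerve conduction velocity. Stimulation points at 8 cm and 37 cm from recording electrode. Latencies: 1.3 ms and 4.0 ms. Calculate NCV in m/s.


Distance = (37 - 8) / 100 = 0.29 m
dt = (4.0 - 1.3) / 1000 = 0.0027 s
NCV = dist / dt = 107.4 m/s


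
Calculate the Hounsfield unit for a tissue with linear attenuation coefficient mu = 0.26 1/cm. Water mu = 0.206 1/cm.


HU = ((mu_tissue - mu_water) / mu_water) * 1000
HU = ((0.26 - 0.206) / 0.206) * 1000
HU = 262.1


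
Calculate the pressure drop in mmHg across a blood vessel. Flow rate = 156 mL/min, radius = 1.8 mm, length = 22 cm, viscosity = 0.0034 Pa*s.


dP = 8*mu*L*Q / (pi*r^4)
Q = 156 mL/min = 2.6e-06 m^3/s
dP = 471.764 Pa = 471.764 / 133.322 mmHg = 3.539 mmHg


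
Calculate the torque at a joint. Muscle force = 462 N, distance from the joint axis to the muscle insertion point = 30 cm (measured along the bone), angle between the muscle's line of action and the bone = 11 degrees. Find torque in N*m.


Torque = F * d * sin(theta)   (moment arm = d*sin(theta))
d = 30 cm = 0.3 m
Torque = 462 * 0.3 * sin(11)
Torque = 26.45 N*m


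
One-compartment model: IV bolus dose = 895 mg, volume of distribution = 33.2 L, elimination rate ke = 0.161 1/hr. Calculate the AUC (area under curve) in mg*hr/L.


C0 = Dose/Vd = 895/33.2 = 26.9578 mg/L
AUC = C0/ke = 26.9578/0.161
AUC = 167.4 mg*hr/L


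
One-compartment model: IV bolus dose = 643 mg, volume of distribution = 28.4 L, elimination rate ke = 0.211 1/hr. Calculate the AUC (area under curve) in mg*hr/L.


C0 = Dose/Vd = 643/28.4 = 22.6408 mg/L
AUC = C0/ke = 22.6408/0.211
AUC = 107.3 mg*hr/L


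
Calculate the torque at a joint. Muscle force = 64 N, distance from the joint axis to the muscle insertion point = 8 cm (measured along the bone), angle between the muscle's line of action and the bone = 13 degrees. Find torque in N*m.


Torque = F * d * sin(theta)   (moment arm = d*sin(theta))
d = 8 cm = 0.08 m
Torque = 64 * 0.08 * sin(13)
Torque = 1.152 N*m


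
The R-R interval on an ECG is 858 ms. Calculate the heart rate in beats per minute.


HR = 60 / RR_interval(s)
RR = 858 ms = 0.858 s
HR = 60 / 0.858 = 69.93 bpm


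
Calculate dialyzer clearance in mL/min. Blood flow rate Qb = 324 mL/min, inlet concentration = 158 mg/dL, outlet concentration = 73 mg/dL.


K = Qb * (Cb_in - Cb_out) / Cb_in
K = 324 * (158 - 73) / 158
K = 174.3 mL/min


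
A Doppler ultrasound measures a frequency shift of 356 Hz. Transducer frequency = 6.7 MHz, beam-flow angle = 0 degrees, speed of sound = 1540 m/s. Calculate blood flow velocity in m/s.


v = fd * c / (2 * f0 * cos(theta))
v = 356 * 1540 / (2 * 6.7000e+06 * cos(0))
v = 0.04091 m/s


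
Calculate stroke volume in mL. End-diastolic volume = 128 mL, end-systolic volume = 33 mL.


SV = EDV - ESV
SV = 128 - 33
SV = 95 mL


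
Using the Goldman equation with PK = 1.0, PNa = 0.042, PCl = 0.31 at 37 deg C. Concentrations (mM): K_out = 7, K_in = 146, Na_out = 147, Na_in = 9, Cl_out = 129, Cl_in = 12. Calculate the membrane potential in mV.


Vm = (RT/F)*ln((PK*Ko + PNa*Nao + PCl*Cli)/(PK*Ki + PNa*Nai + PCl*Clo))
Numer = 16.894, Denom = 186.368
Vm = -64.16 mV


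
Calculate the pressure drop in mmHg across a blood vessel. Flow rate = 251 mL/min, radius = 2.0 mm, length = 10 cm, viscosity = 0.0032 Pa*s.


dP = 8*mu*L*Q / (pi*r^4)
Q = 251 mL/min = 4.18333e-06 m^3/s
dP = 213.055 Pa = 213.055 / 133.322 mmHg = 1.598 mmHg


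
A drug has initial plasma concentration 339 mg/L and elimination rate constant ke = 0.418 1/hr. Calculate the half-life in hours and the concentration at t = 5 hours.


t_half = ln(2) / ke = 0.693147 / 0.418 = 1.658 hr
C(t) = C0 * exp(-ke*t) = 339 * exp(-0.418*5)
C(5) = 41.93 mg/L


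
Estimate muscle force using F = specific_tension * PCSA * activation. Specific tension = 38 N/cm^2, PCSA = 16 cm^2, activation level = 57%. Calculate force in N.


F = sigma * PCSA * activation
F = 38 * 16 * 0.57
F = 346.6 N


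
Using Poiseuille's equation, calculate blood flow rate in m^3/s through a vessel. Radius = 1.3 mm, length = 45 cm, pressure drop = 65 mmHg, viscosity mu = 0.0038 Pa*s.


Q = pi*r^4*dP / (8*mu*L)
r = 0.0013 m, L = 0.45 m
dP = 65 mmHg = 8665.93 Pa
Q = 5.6840e-06 m^3/s


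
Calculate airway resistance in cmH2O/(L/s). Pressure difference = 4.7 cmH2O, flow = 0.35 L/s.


R = dP / flow
R = 4.7 / 0.35
R = 13.43 cmH2O/(L/s)


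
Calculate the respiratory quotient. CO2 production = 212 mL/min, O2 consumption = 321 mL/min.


RQ = VCO2 / VO2
RQ = 212 / 321
RQ = 0.6604


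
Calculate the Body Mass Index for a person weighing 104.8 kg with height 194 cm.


BMI = weight / height^2
height = 194 cm = 1.94 m
BMI = 104.8 / 1.94^2
BMI = 27.85 kg/m^2


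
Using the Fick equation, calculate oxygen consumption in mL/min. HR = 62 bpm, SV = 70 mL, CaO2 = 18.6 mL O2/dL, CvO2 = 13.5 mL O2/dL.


CO = HR*SV = 62*70/1000 = 4.34 L/min
a-v O2 diff = 18.6 - 13.5 = 5.1 mL/dL
VO2 = CO * (CaO2-CvO2) * 10 dL/L
VO2 = 4.34 * 5.1 * 10
VO2 = 221.3 mL/min


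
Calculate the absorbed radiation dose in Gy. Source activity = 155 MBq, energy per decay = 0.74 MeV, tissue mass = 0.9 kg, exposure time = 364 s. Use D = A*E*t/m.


A = 155 MBq = 1.5500e+08 Bq
E = 0.74 MeV = 1.18548e-13 J
D = A*E*t/m = 1.5500e+08*1.18548e-13*364/0.9
D = 0.007432 Gy


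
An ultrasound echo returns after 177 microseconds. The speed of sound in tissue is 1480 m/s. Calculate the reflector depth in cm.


depth = c * t / 2
t = 177 us = 1.7700e-04 s
depth = 1480 * 1.7700e-04 / 2
depth = 0.13098 m = 13.098 cm


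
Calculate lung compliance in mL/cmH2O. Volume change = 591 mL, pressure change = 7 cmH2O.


C = dV / dP
C = 591 / 7
C = 84.43 mL/cmH2O


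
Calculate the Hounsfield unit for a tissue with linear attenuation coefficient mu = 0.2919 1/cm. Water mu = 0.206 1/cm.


HU = ((mu_tissue - mu_water) / mu_water) * 1000
HU = ((0.2919 - 0.206) / 0.206) * 1000
HU = 417


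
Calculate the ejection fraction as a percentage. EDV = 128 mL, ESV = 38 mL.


SV = EDV - ESV = 128 - 38 = 90 mL
EF = SV/EDV * 100 = 90/128 * 100
EF = 70.31%


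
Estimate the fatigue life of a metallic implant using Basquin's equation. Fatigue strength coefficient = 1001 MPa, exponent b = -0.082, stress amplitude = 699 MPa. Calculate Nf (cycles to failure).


sigma_a = sigma_f' * (2Nf)^b
2Nf = (sigma_a/sigma_f')^(1/b)
2Nf = (699/1001)^(1/-0.082)
2Nf = 79.783565
Nf = 39.89


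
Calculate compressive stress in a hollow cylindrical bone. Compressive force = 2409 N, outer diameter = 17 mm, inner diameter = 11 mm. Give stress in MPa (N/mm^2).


A = pi*(r_o^2 - r_i^2)
r_o = 8.5 mm, r_i = 5.5 mm
A = 131.947 mm^2
sigma = F/A = 2409 / 131.947
sigma = 18.26 MPa


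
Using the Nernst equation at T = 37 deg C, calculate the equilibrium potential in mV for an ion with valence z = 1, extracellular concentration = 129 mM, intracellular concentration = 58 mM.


E = (RT/(zF)) * ln(C_out/C_in)
T = 37 + 273.15 = 310.15 K
E = (8.314 * 310.15 / (1 * 96485)) * ln(129/58)
E = 21.36 mV


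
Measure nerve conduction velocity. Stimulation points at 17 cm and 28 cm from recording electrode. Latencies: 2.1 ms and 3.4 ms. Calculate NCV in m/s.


Distance = (28 - 17) / 100 = 0.11 m
dt = (3.4 - 2.1) / 1000 = 0.0013 s
NCV = dist / dt = 84.62 m/s


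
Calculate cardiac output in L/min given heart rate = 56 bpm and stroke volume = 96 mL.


CO = HR * SV
CO = 56 * 96 / 1000
CO = 5.376 L/min


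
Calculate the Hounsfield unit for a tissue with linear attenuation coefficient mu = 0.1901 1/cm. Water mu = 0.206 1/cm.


HU = ((mu_tissue - mu_water) / mu_water) * 1000
HU = ((0.1901 - 0.206) / 0.206) * 1000
HU = -77.18


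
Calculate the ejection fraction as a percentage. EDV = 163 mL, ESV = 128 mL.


SV = EDV - ESV = 163 - 128 = 35 mL
EF = SV/EDV * 100 = 35/163 * 100
EF = 21.47%


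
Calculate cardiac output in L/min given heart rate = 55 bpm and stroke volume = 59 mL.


CO = HR * SV
CO = 55 * 59 / 1000
CO = 3.245 L/min


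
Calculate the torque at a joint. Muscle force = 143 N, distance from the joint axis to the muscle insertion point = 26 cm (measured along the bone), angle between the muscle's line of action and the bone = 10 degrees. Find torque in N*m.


Torque = F * d * sin(theta)   (moment arm = d*sin(theta))
d = 26 cm = 0.26 m
Torque = 143 * 0.26 * sin(10)
Torque = 6.456 N*m


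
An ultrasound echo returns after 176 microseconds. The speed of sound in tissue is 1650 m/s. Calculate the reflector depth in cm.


depth = c * t / 2
t = 176 us = 1.7600e-04 s
depth = 1650 * 1.7600e-04 / 2
depth = 0.1452 m = 14.52 cm


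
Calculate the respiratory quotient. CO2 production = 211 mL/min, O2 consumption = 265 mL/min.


RQ = VCO2 / VO2
RQ = 211 / 265
RQ = 0.7962


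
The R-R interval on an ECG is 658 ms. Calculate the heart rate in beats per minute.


HR = 60 / RR_interval(s)
RR = 658 ms = 0.658 s
HR = 60 / 0.658 = 91.19 bpm


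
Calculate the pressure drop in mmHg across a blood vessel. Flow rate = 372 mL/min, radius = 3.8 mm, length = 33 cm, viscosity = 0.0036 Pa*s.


dP = 8*mu*L*Q / (pi*r^4)
Q = 372 mL/min = 6.2e-06 m^3/s
dP = 89.9526 Pa = 89.9526 / 133.322 mmHg = 0.6747 mmHg


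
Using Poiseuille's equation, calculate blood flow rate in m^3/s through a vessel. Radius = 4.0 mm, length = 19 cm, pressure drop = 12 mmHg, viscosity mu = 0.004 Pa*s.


Q = pi*r^4*dP / (8*mu*L)
r = 0.004 m, L = 0.19 m
dP = 12 mmHg = 1599.864 Pa
Q = 2.1163e-04 m^3/s


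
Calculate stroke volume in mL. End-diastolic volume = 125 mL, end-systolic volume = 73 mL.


SV = EDV - ESV
SV = 125 - 73
SV = 52 mL


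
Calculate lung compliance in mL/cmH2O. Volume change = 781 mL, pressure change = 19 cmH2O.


C = dV / dP
C = 781 / 19
C = 41.11 mL/cmH2O


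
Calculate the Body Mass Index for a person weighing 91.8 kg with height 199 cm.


BMI = weight / height^2
height = 199 cm = 1.99 m
BMI = 91.8 / 1.99^2
BMI = 23.18 kg/m^2


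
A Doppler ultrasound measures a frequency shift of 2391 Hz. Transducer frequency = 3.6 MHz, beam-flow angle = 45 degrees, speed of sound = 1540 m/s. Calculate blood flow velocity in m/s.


v = fd * c / (2 * f0 * cos(theta))
v = 2391 * 1540 / (2 * 3.6000e+06 * cos(45))
v = 0.7232 m/s


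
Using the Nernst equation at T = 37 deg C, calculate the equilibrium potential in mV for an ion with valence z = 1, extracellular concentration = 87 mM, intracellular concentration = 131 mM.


E = (RT/(zF)) * ln(C_out/C_in)
T = 37 + 273.15 = 310.15 K
E = (8.314 * 310.15 / (1 * 96485)) * ln(87/131)
E = -10.94 mV


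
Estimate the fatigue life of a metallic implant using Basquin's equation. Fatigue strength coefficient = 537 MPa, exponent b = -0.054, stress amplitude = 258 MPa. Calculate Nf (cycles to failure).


sigma_a = sigma_f' * (2Nf)^b
2Nf = (sigma_a/sigma_f')^(1/b)
2Nf = (258/537)^(1/-0.054)
2Nf = 786059.06
Nf = 3.93e+05


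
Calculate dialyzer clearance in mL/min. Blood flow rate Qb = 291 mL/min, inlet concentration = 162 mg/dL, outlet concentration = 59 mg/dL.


K = Qb * (Cb_in - Cb_out) / Cb_in
K = 291 * (162 - 59) / 162
K = 185 mL/min


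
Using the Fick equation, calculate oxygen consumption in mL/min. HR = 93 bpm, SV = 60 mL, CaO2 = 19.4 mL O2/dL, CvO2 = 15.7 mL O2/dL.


CO = HR*SV = 93*60/1000 = 5.58 L/min
a-v O2 diff = 19.4 - 15.7 = 3.7 mL/dL
VO2 = CO * (CaO2-CvO2) * 10 dL/L
VO2 = 5.58 * 3.7 * 10
VO2 = 206.5 mL/min


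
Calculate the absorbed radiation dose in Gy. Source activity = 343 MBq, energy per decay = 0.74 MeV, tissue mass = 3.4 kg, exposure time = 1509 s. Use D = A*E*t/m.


A = 343 MBq = 3.4300e+08 Bq
E = 0.74 MeV = 1.18548e-13 J
D = A*E*t/m = 3.4300e+08*1.18548e-13*1509/3.4
D = 0.01805 Gy


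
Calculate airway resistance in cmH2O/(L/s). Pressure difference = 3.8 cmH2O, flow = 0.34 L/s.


R = dP / flow
R = 3.8 / 0.34
R = 11.18 cmH2O/(L/s)


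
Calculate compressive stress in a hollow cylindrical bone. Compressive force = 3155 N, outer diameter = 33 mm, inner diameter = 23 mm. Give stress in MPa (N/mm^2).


A = pi*(r_o^2 - r_i^2)
r_o = 16.5 mm, r_i = 11.5 mm
A = 439.823 mm^2
sigma = F/A = 3155 / 439.823
sigma = 7.173 MPa


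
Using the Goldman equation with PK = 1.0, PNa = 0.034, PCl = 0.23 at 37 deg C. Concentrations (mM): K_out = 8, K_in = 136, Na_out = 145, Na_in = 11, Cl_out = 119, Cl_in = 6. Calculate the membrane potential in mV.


Vm = (RT/F)*ln((PK*Ko + PNa*Nao + PCl*Cli)/(PK*Ki + PNa*Nai + PCl*Clo))
Numer = 14.31, Denom = 163.744
Vm = -65.14 mV


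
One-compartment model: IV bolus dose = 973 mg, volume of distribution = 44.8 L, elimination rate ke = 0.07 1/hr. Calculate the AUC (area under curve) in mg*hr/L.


C0 = Dose/Vd = 973/44.8 = 21.7188 mg/L
AUC = C0/ke = 21.7188/0.07
AUC = 310.3 mg*hr/L


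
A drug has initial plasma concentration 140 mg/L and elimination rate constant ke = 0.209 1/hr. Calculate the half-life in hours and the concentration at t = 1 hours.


t_half = ln(2) / ke = 0.693147 / 0.209 = 3.316 hr
C(t) = C0 * exp(-ke*t) = 140 * exp(-0.209*1)
C(1) = 113.6 mg/L


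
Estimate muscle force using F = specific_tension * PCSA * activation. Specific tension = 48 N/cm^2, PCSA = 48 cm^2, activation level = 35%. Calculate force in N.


F = sigma * PCSA * activation
F = 48 * 48 * 0.35
F = 806.4 N


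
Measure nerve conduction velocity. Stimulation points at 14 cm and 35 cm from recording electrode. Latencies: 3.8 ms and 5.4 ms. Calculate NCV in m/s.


Distance = (35 - 14) / 100 = 0.21 m
dt = (5.4 - 3.8) / 1000 = 0.0016 s
NCV = dist / dt = 131.2 m/s


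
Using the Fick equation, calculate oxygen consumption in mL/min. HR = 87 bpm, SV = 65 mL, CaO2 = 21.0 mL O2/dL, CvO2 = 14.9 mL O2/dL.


CO = HR*SV = 87*65/1000 = 5.655 L/min
a-v O2 diff = 21.0 - 14.9 = 6.1 mL/dL
VO2 = CO * (CaO2-CvO2) * 10 dL/L
VO2 = 5.655 * 6.1 * 10
VO2 = 345 mL/min


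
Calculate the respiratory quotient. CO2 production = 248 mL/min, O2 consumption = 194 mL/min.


RQ = VCO2 / VO2
RQ = 248 / 194
RQ = 1.278


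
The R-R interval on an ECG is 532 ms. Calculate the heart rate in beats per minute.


HR = 60 / RR_interval(s)
RR = 532 ms = 0.532 s
HR = 60 / 0.532 = 112.8 bpm


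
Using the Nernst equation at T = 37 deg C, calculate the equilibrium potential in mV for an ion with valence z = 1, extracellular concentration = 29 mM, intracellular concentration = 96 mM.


E = (RT/(zF)) * ln(C_out/C_in)
T = 37 + 273.15 = 310.15 K
E = (8.314 * 310.15 / (1 * 96485)) * ln(29/96)
E = -31.99 mV


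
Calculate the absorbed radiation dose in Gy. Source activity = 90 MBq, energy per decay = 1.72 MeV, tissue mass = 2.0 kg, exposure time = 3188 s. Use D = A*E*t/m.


A = 90 MBq = 9.0000e+07 Bq
E = 1.72 MeV = 2.75544e-13 J
D = A*E*t/m = 9.0000e+07*2.75544e-13*3188/2.0
D = 0.03953 Gy


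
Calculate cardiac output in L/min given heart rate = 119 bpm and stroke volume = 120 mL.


CO = HR * SV
CO = 119 * 120 / 1000
CO = 14.28 L/min


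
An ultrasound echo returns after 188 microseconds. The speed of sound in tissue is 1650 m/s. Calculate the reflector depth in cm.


depth = c * t / 2
t = 188 us = 1.8800e-04 s
depth = 1650 * 1.8800e-04 / 2
depth = 0.1551 m = 15.51 cm


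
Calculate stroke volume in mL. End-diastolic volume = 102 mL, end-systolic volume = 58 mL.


SV = EDV - ESV
SV = 102 - 58
SV = 44 mL


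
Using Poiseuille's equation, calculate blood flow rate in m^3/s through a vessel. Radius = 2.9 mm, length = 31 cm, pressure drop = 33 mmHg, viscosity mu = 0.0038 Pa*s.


Q = pi*r^4*dP / (8*mu*L)
r = 0.0029 m, L = 0.31 m
dP = 33 mmHg = 4399.626 Pa
Q = 1.0373e-04 m^3/s


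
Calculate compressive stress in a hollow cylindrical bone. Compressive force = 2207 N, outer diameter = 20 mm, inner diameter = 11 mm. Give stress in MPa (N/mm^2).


A = pi*(r_o^2 - r_i^2)
r_o = 10 mm, r_i = 5.5 mm
A = 219.126 mm^2
sigma = F/A = 2207 / 219.126
sigma = 10.07 MPa


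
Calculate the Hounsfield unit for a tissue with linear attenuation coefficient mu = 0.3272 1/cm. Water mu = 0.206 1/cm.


HU = ((mu_tissue - mu_water) / mu_water) * 1000
HU = ((0.3272 - 0.206) / 0.206) * 1000
HU = 588.3


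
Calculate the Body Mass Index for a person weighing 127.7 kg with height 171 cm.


BMI = weight / height^2
height = 171 cm = 1.71 m
BMI = 127.7 / 1.71^2
BMI = 43.67 kg/m^2


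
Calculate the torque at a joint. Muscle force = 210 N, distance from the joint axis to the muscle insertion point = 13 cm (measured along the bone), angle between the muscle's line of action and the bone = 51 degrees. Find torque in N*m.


Torque = F * d * sin(theta)   (moment arm = d*sin(theta))
d = 13 cm = 0.13 m
Torque = 210 * 0.13 * sin(51)
Torque = 21.22 N*m


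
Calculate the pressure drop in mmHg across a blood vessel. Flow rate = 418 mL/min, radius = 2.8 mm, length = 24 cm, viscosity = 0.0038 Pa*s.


dP = 8*mu*L*Q / (pi*r^4)
Q = 418 mL/min = 6.96667e-06 m^3/s
dP = 263.226 Pa = 263.226 / 133.322 mmHg = 1.974 mmHg


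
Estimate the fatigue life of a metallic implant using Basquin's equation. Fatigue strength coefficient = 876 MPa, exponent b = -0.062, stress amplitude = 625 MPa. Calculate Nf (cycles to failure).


sigma_a = sigma_f' * (2Nf)^b
2Nf = (sigma_a/sigma_f')^(1/b)
2Nf = (625/876)^(1/-0.062)
2Nf = 231.6886
Nf = 115.8


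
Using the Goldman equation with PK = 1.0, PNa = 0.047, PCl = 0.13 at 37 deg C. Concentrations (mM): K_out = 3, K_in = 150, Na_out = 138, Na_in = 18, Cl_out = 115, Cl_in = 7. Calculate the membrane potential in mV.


Vm = (RT/F)*ln((PK*Ko + PNa*Nao + PCl*Cli)/(PK*Ki + PNa*Nai + PCl*Clo))
Numer = 10.396, Denom = 165.796
Vm = -74.01 mV


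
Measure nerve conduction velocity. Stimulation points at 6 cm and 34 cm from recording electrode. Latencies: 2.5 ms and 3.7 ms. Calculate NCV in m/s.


Distance = (34 - 6) / 100 = 0.28 m
dt = (3.7 - 2.5) / 1000 = 0.0012 s
NCV = dist / dt = 233.3 m/s


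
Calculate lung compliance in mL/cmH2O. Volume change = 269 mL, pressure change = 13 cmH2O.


C = dV / dP
C = 269 / 13
C = 20.69 mL/cmH2O


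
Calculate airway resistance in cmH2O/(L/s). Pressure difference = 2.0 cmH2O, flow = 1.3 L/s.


R = dP / flow
R = 2.0 / 1.3
R = 1.538 cmH2O/(L/s)


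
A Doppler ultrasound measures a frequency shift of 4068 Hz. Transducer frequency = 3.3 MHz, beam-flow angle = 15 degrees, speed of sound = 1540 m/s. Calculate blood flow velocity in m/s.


v = fd * c / (2 * f0 * cos(theta))
v = 4068 * 1540 / (2 * 3.3000e+06 * cos(15))
v = 0.9827 m/s


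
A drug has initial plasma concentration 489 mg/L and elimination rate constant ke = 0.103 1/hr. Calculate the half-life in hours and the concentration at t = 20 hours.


t_half = ln(2) / ke = 0.693147 / 0.103 = 6.73 hr
C(t) = C0 * exp(-ke*t) = 489 * exp(-0.103*20)
C(20) = 62.32 mg/L


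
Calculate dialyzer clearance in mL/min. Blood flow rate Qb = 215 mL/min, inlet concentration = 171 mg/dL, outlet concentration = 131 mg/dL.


K = Qb * (Cb_in - Cb_out) / Cb_in
K = 215 * (171 - 131) / 171
K = 50.29 mL/min


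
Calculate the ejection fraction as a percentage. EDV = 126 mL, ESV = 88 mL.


SV = EDV - ESV = 126 - 88 = 38 mL
EF = SV/EDV * 100 = 38/126 * 100
EF = 30.16%


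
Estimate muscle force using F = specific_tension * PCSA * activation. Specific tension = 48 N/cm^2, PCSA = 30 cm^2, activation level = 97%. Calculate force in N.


F = sigma * PCSA * activation
F = 48 * 30 * 0.97
F = 1397 N


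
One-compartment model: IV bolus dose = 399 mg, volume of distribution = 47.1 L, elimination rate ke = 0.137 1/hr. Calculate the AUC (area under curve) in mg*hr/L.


C0 = Dose/Vd = 399/47.1 = 8.47134 mg/L
AUC = C0/ke = 8.47134/0.137
AUC = 61.83 mg*hr/L


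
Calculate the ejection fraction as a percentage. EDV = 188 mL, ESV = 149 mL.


SV = EDV - ESV = 188 - 149 = 39 mL
EF = SV/EDV * 100 = 39/188 * 100
EF = 20.74%


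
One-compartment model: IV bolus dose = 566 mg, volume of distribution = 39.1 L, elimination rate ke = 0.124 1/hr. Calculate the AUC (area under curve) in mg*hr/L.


C0 = Dose/Vd = 566/39.1 = 14.4757 mg/L
AUC = C0/ke = 14.4757/0.124
AUC = 116.7 mg*hr/L


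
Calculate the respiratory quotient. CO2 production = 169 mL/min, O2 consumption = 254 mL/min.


RQ = VCO2 / VO2
RQ = 169 / 254
RQ = 0.6654


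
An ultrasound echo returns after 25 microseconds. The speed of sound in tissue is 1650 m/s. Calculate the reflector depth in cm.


depth = c * t / 2
t = 25 us = 2.5000e-05 s
depth = 1650 * 2.5000e-05 / 2
depth = 0.020625 m = 2.0625 cm


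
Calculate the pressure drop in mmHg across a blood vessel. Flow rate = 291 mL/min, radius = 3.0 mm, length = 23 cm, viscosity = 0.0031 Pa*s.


dP = 8*mu*L*Q / (pi*r^4)
Q = 291 mL/min = 4.85e-06 m^3/s
dP = 108.714 Pa = 108.714 / 133.322 mmHg = 0.8154 mmHg


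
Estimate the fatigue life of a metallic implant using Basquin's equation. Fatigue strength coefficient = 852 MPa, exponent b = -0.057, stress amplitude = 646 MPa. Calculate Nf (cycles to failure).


sigma_a = sigma_f' * (2Nf)^b
2Nf = (sigma_a/sigma_f')^(1/b)
2Nf = (646/852)^(1/-0.057)
2Nf = 128.49792
Nf = 64.25


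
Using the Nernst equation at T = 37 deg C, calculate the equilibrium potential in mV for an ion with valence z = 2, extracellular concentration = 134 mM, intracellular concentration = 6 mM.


E = (RT/(zF)) * ln(C_out/C_in)
T = 37 + 273.15 = 310.15 K
E = (8.314 * 310.15 / (2 * 96485)) * ln(134/6)
E = 41.51 mV


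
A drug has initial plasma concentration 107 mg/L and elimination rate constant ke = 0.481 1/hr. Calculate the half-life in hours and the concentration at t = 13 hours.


t_half = ln(2) / ke = 0.693147 / 0.481 = 1.441 hr
C(t) = C0 * exp(-ke*t) = 107 * exp(-0.481*13)
C(13) = 0.2059 mg/L


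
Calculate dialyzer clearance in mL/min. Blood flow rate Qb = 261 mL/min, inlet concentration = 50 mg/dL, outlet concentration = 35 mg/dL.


K = Qb * (Cb_in - Cb_out) / Cb_in
K = 261 * (50 - 35) / 50
K = 78.3 mL/min


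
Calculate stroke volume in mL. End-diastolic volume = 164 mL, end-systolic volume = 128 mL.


SV = EDV - ESV
SV = 164 - 128
SV = 36 mL


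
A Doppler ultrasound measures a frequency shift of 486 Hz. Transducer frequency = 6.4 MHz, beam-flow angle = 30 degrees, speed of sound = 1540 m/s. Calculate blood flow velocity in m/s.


v = fd * c / (2 * f0 * cos(theta))
v = 486 * 1540 / (2 * 6.4000e+06 * cos(30))
v = 0.06752 m/s


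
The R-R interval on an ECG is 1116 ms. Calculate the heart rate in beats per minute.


HR = 60 / RR_interval(s)
RR = 1116 ms = 1.116 s
HR = 60 / 1.116 = 53.76 bpm


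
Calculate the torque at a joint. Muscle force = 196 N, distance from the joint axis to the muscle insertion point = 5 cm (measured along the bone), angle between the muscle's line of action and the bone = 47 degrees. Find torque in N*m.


Torque = F * d * sin(theta)   (moment arm = d*sin(theta))
d = 5 cm = 0.05 m
Torque = 196 * 0.05 * sin(47)
Torque = 7.167 N*m


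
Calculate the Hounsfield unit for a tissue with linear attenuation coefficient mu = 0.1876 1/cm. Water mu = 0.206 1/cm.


HU = ((mu_tissue - mu_water) / mu_water) * 1000
HU = ((0.1876 - 0.206) / 0.206) * 1000
HU = -89.32
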